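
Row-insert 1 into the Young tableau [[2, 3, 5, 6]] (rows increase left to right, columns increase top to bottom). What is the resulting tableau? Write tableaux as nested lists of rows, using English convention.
In row 1, 1 replaces 2 (the leftmost entry greater than 1); 2 is bumped to row 2. 2 starts a new row 2. The new tableau is [[1, 3, 5, 6], [2]].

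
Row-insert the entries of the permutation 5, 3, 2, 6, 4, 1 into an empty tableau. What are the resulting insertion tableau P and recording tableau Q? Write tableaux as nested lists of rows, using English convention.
P = [[1, 4], [2, 6], [3], [5]], Q = [[1, 4], [2, 5], [3], [6]]

Insert each entry of the permutation into P by Schensted row insertion, recording in Q the position of each new cell.

Insert 5: appended to row 1. P = [[5]], Q = [[1]].
Insert 3: 3 bumps 5 from row 1; 5 starts row 2. P = [[3], [5]], Q = [[1], [2]].
Insert 2: 2 bumps 3 from row 1; 3 bumps 5 from row 2; 5 starts row 3. P = [[2], [3], [5]], Q = [[1], [2], [3]].
Insert 6: appended to row 1. P = [[2, 6], [3], [5]], Q = [[1, 4], [2], [3]].
Insert 4: 4 bumps 6 from row 1; 6 appends to row 2. P = [[2, 4], [3, 6], [5]], Q = [[1, 4], [2, 5], [3]].
Insert 1: 1 bumps 2 from row 1; 2 bumps 3 from row 2; 3 bumps 5 from row 3; 5 starts row 4. P = [[1, 4], [2, 6], [3], [5]], Q = [[1, 4], [2, 5], [3], [6]].

So P = [[1, 4], [2, 6], [3], [5]], Q = [[1, 4], [2, 5], [3], [6]].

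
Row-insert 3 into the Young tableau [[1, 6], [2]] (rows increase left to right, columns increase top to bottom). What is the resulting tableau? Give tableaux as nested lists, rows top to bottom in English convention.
[[1, 3], [2, 6]]

In row 1, 3 replaces 6 (the leftmost entry greater than 3); 6 is bumped to row 2. 6 is appended to row 2. The new tableau is [[1, 3], [2, 6]].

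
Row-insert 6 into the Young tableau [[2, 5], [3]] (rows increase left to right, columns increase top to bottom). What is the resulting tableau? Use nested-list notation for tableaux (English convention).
[[2, 5, 6], [3]]

6 is larger than every entry of row 1, so it is appended to row 1. The new tableau is [[2, 5, 6], [3]].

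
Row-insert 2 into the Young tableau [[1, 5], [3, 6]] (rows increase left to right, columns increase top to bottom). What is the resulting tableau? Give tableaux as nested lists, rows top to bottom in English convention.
In row 1, 2 replaces 5 (the leftmost entry greater than 2); 5 is bumped to row 2. In row 2, 5 replaces 6 (the leftmost entry greater than 5); 6 is bumped to row 3. 6 starts a new row 3. The new tableau is [[1, 2], [3, 5], [6]].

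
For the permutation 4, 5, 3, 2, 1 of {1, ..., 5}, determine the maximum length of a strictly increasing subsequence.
2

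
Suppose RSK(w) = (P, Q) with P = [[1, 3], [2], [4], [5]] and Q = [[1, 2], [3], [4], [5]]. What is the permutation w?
Reverse the RSK construction: for i from n down to 1, find the cell of Q containing i, remove the entry at that cell from P, and reverse-bump it up through P; the value ejected from row 1 is w(i).

Step i=5: Q has 5 at row 4, column 1; remove 5 from row 4 of P and reverse-bump: 5 enters row 3 and ejects 4; 4 enters row 2 and ejects 2; 2 enters row 1 and ejects 1. So w(5) = 1. P is now [[2, 3], [4], [5]].
Step i=4: Q has 4 at row 3, column 1; remove 5 from row 3 of P and reverse-bump: 5 enters row 2 and ejects 4; 4 enters row 1 and ejects 3. So w(4) = 3. P is now [[2, 4], [5]].
Step i=3: Q has 3 at row 2, column 1; remove 5 from row 2 of P and reverse-bump: 5 enters row 1 and ejects 4. So w(3) = 4. P is now [[2, 5]].
Step i=2: Q has 2 at row 1, column 2; remove that cell from P, ejecting 5. So w(2) = 5. P is now [[2]].
Step i=1: Q has 1 at row 1, column 1; remove that cell from P, ejecting 2. So w(1) = 2. P is now [].

So w = 2 5 4 3 1.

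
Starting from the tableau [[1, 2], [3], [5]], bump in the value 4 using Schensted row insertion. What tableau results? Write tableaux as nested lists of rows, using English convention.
4 is larger than every entry of row 1, so it is appended to row 1. The new tableau is [[1, 2, 4], [3], [5]].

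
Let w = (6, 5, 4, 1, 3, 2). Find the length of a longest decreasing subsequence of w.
5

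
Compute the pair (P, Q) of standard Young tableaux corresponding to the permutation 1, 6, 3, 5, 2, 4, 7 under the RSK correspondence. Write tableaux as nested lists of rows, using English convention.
Insert each entry of the permutation into P by Schensted row insertion, recording in Q the position of each new cell.

Insert 1: appended to row 1. P = [[1]].
Insert 6: appended to row 1. P = [[1, 6]].
Insert 3: 3 bumps 6 from row 1; 6 starts row 2. P = [[1, 3], [6]].
Insert 5: appended to row 1. P = [[1, 3, 5], [6]].
Insert 2: 2 bumps 3 from row 1; 3 bumps 6 from row 2; 6 starts row 3. P = [[1, 2, 5], [3], [6]].
Insert 4: 4 bumps 5 from row 1; 5 appends to row 2. P = [[1, 2, 4], [3, 5], [6]].
Insert 7: appended to row 1. P = [[1, 2, 4, 7], [3, 5], [6]].

So P = [[1, 2, 4, 7], [3, 5], [6]], Q = [[1, 2, 4, 7], [3, 6], [5]].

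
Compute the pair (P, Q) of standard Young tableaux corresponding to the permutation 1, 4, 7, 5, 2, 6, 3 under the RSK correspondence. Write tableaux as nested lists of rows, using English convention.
Insert each entry of the permutation into P by Schensted row insertion, recording in Q the position of each new cell.

Insert 1: appended to row 1. P = [[1]].
Insert 4: appended to row 1. P = [[1, 4]].
Insert 7: appended to row 1. P = [[1, 4, 7]].
Insert 5: 5 bumps 7 from row 1; 7 starts row 2. P = [[1, 4, 5], [7]].
Insert 2: 2 bumps 4 from row 1; 4 bumps 7 from row 2; 7 starts row 3. P = [[1, 2, 5], [4], [7]].
Insert 6: appended to row 1. P = [[1, 2, 5, 6], [4], [7]].
Insert 3: 3 bumps 5 from row 1; 5 appends to row 2. P = [[1, 2, 3, 6], [4, 5], [7]].

So P = [[1, 2, 3, 6], [4, 5], [7]], Q = [[1, 2, 3, 6], [4, 7], [5]].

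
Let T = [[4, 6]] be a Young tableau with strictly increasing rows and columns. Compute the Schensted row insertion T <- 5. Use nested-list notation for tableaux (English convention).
[[4, 5], [6]]

In row 1, 5 replaces 6 (the leftmost entry greater than 5); 6 is bumped to row 2. 6 starts a new row 2. The new tableau is [[4, 5], [6]].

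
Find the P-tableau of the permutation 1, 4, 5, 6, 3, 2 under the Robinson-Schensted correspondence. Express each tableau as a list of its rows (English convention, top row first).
Insert 1: appended to row 1. P = [[1]].
Insert 4: appended to row 1. P = [[1, 4]].
Insert 5: appended to row 1. P = [[1, 4, 5]].
Insert 6: appended to row 1. P = [[1, 4, 5, 6]].
Insert 3: 3 bumps 4 from row 1; 4 starts row 2. P = [[1, 3, 5, 6], [4]].
Insert 2: 2 bumps 3 from row 1; 3 bumps 4 from row 2; 4 starts row 3. P = [[1, 2, 5, 6], [3], [4]].

So P = [[1, 2, 5, 6], [3], [4]].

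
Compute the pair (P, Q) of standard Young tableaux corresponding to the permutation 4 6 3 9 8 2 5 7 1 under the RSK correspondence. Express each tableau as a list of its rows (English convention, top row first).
Insert each entry of the permutation into P by Schensted row insertion, recording in Q the position of each new cell.

After inserting 4: P = [[4]].
After inserting 6: P = [[4, 6]].
After inserting 3: P = [[3, 6], [4]].
After inserting 9: P = [[3, 6, 9], [4]].
After inserting 8: P = [[3, 6, 8], [4, 9]].
After inserting 2: P = [[2, 6, 8], [3, 9], [4]].
After inserting 5: P = [[2, 5, 8], [3, 6], [4, 9]].
After inserting 7: P = [[2, 5, 7], [3, 6, 8], [4, 9]].
After inserting 1: P = [[1, 5, 7], [2, 6, 8], [3, 9], [4]].

So P = [[1, 5, 7], [2, 6, 8], [3, 9], [4]], Q = [[1, 2, 4], [3, 5, 8], [6, 7], [9]].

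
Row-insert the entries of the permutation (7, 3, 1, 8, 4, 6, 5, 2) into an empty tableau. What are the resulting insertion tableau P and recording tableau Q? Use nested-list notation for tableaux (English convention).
Insert each entry of the permutation into P by Schensted row insertion, recording in Q the position of each new cell.

Insert 7: appended to row 1. P = [[7]], Q = [[1]].
Insert 3: 3 bumps 7 from row 1; 7 starts row 2. P = [[3], [7]], Q = [[1], [2]].
Insert 1: 1 bumps 3 from row 1; 3 bumps 7 from row 2; 7 starts row 3. P = [[1], [3], [7]], Q = [[1], [2], [3]].
Insert 8: appended to row 1. P = [[1, 8], [3], [7]], Q = [[1, 4], [2], [3]].
Insert 4: 4 bumps 8 from row 1; 8 appends to row 2. P = [[1, 4], [3, 8], [7]], Q = [[1, 4], [2, 5], [3]].
Insert 6: appended to row 1. P = [[1, 4, 6], [3, 8], [7]], Q = [[1, 4, 6], [2, 5], [3]].
Insert 5: 5 bumps 6 from row 1; 6 bumps 8 from row 2; 8 appends to row 3. P = [[1, 4, 5], [3, 6], [7, 8]], Q = [[1, 4, 6], [2, 5], [3, 7]].
Insert 2: 2 bumps 4 from row 1; 4 bumps 6 from row 2; 6 bumps 7 from row 3; 7 starts row 4. P = [[1, 2, 5], [3, 4], [6, 8], [7]], Q = [[1, 4, 6], [2, 5], [3, 7], [8]].

So P = [[1, 2, 5], [3, 4], [6, 8], [7]], Q = [[1, 4, 6], [2, 5], [3, 7], [8]].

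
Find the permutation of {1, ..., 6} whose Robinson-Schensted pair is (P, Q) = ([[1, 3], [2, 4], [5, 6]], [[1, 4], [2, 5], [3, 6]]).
Reverse RSK: for i = n, n-1, ..., 1, locate i in Q, remove the corresponding corner cell from P, and reverse-bump its entry up through P; the value ejected from row 1 is w(i).

So w = 5 2 1 6 4 3.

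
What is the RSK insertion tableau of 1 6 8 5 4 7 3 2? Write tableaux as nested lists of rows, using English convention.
Insert 1: appended to row 1. P = [[1]].
Insert 6: appended to row 1. P = [[1, 6]].
Insert 8: appended to row 1. P = [[1, 6, 8]].
Insert 5: 5 bumps 6 from row 1; 6 starts row 2. P = [[1, 5, 8], [6]].
Insert 4: 4 bumps 5 from row 1; 5 bumps 6 from row 2; 6 starts row 3. P = [[1, 4, 8], [5], [6]].
Insert 7: 7 bumps 8 from row 1; 8 appends to row 2. P = [[1, 4, 7], [5, 8], [6]].
Insert 3: 3 bumps 4 from row 1; 4 bumps 5 from row 2; 5 bumps 6 from row 3; 6 starts row 4. P = [[1, 3, 7], [4, 8], [5], [6]].
Insert 2: 2 bumps 3 from row 1; 3 bumps 4 from row 2; 4 bumps 5 from row 3; 5 bumps 6 from row 4; 6 starts row 5. P = [[1, 2, 7], [3, 8], [4], [5], [6]].

So P = [[1, 2, 7], [3, 8], [4], [5], [6]].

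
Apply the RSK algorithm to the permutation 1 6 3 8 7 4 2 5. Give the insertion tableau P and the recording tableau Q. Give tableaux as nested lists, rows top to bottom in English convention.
Insert each entry of the permutation into P by Schensted row insertion, recording in Q the position of each new cell.

After inserting 1: P = [[1]].
After inserting 6: P = [[1, 6]].
After inserting 3: P = [[1, 3], [6]].
After inserting 8: P = [[1, 3, 8], [6]].
After inserting 7: P = [[1, 3, 7], [6, 8]].
After inserting 4: P = [[1, 3, 4], [6, 7], [8]].
After inserting 2: P = [[1, 2, 4], [3, 7], [6], [8]].
After inserting 5: P = [[1, 2, 4, 5], [3, 7], [6], [8]].

So P = [[1, 2, 4, 5], [3, 7], [6], [8]], Q = [[1, 2, 4, 8], [3, 5], [6], [7]].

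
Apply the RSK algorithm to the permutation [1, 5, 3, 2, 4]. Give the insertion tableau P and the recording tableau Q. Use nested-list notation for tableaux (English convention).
Insert each entry of the permutation into P by Schensted row insertion, recording in Q the position of each new cell.

Insert 1: appended to row 1. P = [[1]].
Insert 5: appended to row 1. P = [[1, 5]].
Insert 3: 3 bumps 5 from row 1; 5 starts row 2. P = [[1, 3], [5]].
Insert 2: 2 bumps 3 from row 1; 3 bumps 5 from row 2; 5 starts row 3. P = [[1, 2], [3], [5]].
Insert 4: appended to row 1. P = [[1, 2, 4], [3], [5]].

So P = [[1, 2, 4], [3], [5]], Q = [[1, 2, 5], [3], [4]].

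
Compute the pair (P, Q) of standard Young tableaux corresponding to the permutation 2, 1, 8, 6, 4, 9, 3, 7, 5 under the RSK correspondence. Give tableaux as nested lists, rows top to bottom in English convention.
P = [[1, 3, 5], [2, 4, 7], [6, 9], [8]], Q = [[1, 3, 6], [2, 4, 8], [5, 9], [7]]

Insert each entry of the permutation into P by Schensted row insertion, recording in Q the position of each new cell.

Insert 2: appended to row 1. P = [[2]], Q = [[1]].
Insert 1: 1 bumps 2 from row 1; 2 starts row 2. P = [[1], [2]], Q = [[1], [2]].
Insert 8: appended to row 1. P = [[1, 8], [2]], Q = [[1, 3], [2]].
Insert 6: 6 bumps 8 from row 1; 8 appends to row 2. P = [[1, 6], [2, 8]], Q = [[1, 3], [2, 4]].
Insert 4: 4 bumps 6 from row 1; 6 bumps 8 from row 2; 8 starts row 3. P = [[1, 4], [2, 6], [8]], Q = [[1, 3], [2, 4], [5]].
Insert 9: appended to row 1. P = [[1, 4, 9], [2, 6], [8]], Q = [[1, 3, 6], [2, 4], [5]].
Insert 3: 3 bumps 4 from row 1; 4 bumps 6 from row 2; 6 bumps 8 from row 3; 8 starts row 4. P = [[1, 3, 9], [2, 4], [6], [8]], Q = [[1, 3, 6], [2, 4], [5], [7]].
Insert 7: 7 bumps 9 from row 1; 9 appends to row 2. P = [[1, 3, 7], [2, 4, 9], [6], [8]], Q = [[1, 3, 6], [2, 4, 8], [5], [7]].
Insert 5: 5 bumps 7 from row 1; 7 bumps 9 from row 2; 9 appends to row 3. P = [[1, 3, 5], [2, 4, 7], [6, 9], [8]], Q = [[1, 3, 6], [2, 4, 8], [5, 9], [7]].

So P = [[1, 3, 5], [2, 4, 7], [6, 9], [8]], Q = [[1, 3, 6], [2, 4, 8], [5, 9], [7]].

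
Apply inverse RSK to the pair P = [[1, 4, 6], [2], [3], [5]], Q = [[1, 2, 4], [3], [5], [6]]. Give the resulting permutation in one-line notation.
3 5 4 6 2 1

Reverse the RSK construction: for i from n down to 1, find the cell of Q containing i, remove the entry at that cell from P, and reverse-bump it up through P; the value ejected from row 1 is w(i).

Step i=6: Q has 6 at row 4, column 1; remove 5 from row 4 of P and reverse-bump: 5 enters row 3 and ejects 3; 3 enters row 2 and ejects 2; 2 enters row 1 and ejects 1. So w(6) = 1. P is now [[2, 4, 6], [3], [5]].
Step i=5: Q has 5 at row 3, column 1; remove 5 from row 3 of P and reverse-bump: 5 enters row 2 and ejects 3; 3 enters row 1 and ejects 2. So w(5) = 2. P is now [[3, 4, 6], [5]].
Step i=4: Q has 4 at row 1, column 3; remove that cell from P, ejecting 6. So w(4) = 6. P is now [[3, 4], [5]].
Step i=3: Q has 3 at row 2, column 1; remove 5 from row 2 of P and reverse-bump: 5 enters row 1 and ejects 4. So w(3) = 4. P is now [[3, 5]].
Step i=2: Q has 2 at row 1, column 2; remove that cell from P, ejecting 5. So w(2) = 5. P is now [[3]].
Step i=1: Q has 1 at row 1, column 1; remove that cell from P, ejecting 3. So w(1) = 3. P is now [].

So w = 3 5 4 6 2 1.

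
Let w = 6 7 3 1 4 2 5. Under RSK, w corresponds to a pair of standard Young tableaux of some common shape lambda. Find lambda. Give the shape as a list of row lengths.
Row-insert each entry into an empty tableau.

After inserting 6: P = [[6]].
After inserting 7: P = [[6, 7]].
After inserting 3: P = [[3, 7], [6]].
After inserting 1: P = [[1, 7], [3], [6]].
After inserting 4: P = [[1, 4], [3, 7], [6]].
After inserting 2: P = [[1, 2], [3, 4], [6, 7]].
After inserting 5: P = [[1, 2, 5], [3, 4], [6, 7]].

The final insertion tableau P = [[1, 2, 5], [3, 4], [6, 7]] has shape [3, 2, 2].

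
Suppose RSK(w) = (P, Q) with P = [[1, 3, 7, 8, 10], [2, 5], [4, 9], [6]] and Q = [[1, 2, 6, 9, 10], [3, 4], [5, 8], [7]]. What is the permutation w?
Reverse the RSK construction: for i from n down to 1, find the cell of Q containing i, remove the entry at that cell from P, and reverse-bump it up through P; the value ejected from row 1 is w(i).

Step i=10: Q has 10 at row 1, column 5; remove that cell from P, ejecting 10. So w(10) = 10. P is now [[1, 3, 7, 8], [2, 5], [4, 9], [6]].
Step i=9: Q has 9 at row 1, column 4; remove that cell from P, ejecting 8. So w(9) = 8. P is now [[1, 3, 7], [2, 5], [4, 9], [6]].
Step i=8: Q has 8 at row 3, column 2; remove 9 from row 3 of P and reverse-bump: 9 enters row 2 and ejects 5; 5 enters row 1 and ejects 3. So w(8) = 3. P is now [[1, 5, 7], [2, 9], [4], [6]].
Step i=7: Q has 7 at row 4, column 1; remove 6 from row 4 of P and reverse-bump: 6 enters row 3 and ejects 4; 4 enters row 2 and ejects 2; 2 enters row 1 and ejects 1. So w(7) = 1. P is now [[2, 5, 7], [4, 9], [6]].
Step i=6: Q has 6 at row 1, column 3; remove that cell from P, ejecting 7. So w(6) = 7. P is now [[2, 5], [4, 9], [6]].
Step i=5: Q has 5 at row 3, column 1; remove 6 from row 3 of P and reverse-bump: 6 enters row 2 and ejects 4; 4 enters row 1 and ejects 2. So w(5) = 2. P is now [[4, 5], [6, 9]].
Step i=4: Q has 4 at row 2, column 2; remove 9 from row 2 of P and reverse-bump: 9 enters row 1 and ejects 5. So w(4) = 5. P is now [[4, 9], [6]].
Step i=3: Q has 3 at row 2, column 1; remove 6 from row 2 of P and reverse-bump: 6 enters row 1 and ejects 4. So w(3) = 4. P is now [[6, 9]].
Step i=2: Q has 2 at row 1, column 2; remove that cell from P, ejecting 9. So w(2) = 9. P is now [[6]].
Step i=1: Q has 1 at row 1, column 1; remove that cell from P, ejecting 6. So w(1) = 6. P is now [].

So w = 6 9 4 5 2 7 1 3 8 10.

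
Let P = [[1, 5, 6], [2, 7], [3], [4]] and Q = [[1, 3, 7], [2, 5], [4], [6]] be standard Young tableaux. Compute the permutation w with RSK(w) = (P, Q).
Reverse RSK: for i = n, n-1, ..., 1, locate i in Q, remove the corresponding corner cell from P, and reverse-bump its entry up through P; the value ejected from row 1 is w(i).

So w = 4 3 7 2 5 1 6.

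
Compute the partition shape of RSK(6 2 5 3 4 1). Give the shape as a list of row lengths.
RSK row insertion gives P = [[1, 3, 4], [2], [5], [6]], which has shape [3, 1, 1, 1].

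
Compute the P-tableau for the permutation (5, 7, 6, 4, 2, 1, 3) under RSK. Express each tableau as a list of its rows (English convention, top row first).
P = [[1, 3], [2, 6], [4], [5], [7]]

Insert 5: appended to row 1. P = [[5]].
Insert 7: appended to row 1. P = [[5, 7]].
Insert 6: 6 bumps 7 from row 1; 7 starts row 2. P = [[5, 6], [7]].
Insert 4: 4 bumps 5 from row 1; 5 bumps 7 from row 2; 7 starts row 3. P = [[4, 6], [5], [7]].
Insert 2: 2 bumps 4 from row 1; 4 bumps 5 from row 2; 5 bumps 7 from row 3; 7 starts row 4. P = [[2, 6], [4], [5], [7]].
Insert 1: 1 bumps 2 from row 1; 2 bumps 4 from row 2; 4 bumps 5 from row 3; 5 bumps 7 from row 4; 7 starts row 5. P = [[1, 6], [2], [4], [5], [7]].
Insert 3: 3 bumps 6 from row 1; 6 appends to row 2. P = [[1, 3], [2, 6], [4], [5], [7]].

So P = [[1, 3], [2, 6], [4], [5], [7]].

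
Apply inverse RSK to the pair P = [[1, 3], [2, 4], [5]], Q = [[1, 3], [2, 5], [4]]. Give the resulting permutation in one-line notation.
Reverse RSK: for i = n, n-1, ..., 1, locate i in Q, remove the corresponding corner cell from P, and reverse-bump its entry up through P; the value ejected from row 1 is w(i).

So w = 5 2 4 1 3.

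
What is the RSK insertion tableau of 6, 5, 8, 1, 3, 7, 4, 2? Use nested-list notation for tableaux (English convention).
P = [[1, 2, 4], [3, 7], [5, 8], [6]]

Insert 6: appended to row 1. P = [[6]].
Insert 5: 5 bumps 6 from row 1; 6 starts row 2. P = [[5], [6]].
Insert 8: appended to row 1. P = [[5, 8], [6]].
Insert 1: 1 bumps 5 from row 1; 5 bumps 6 from row 2; 6 starts row 3. P = [[1, 8], [5], [6]].
Insert 3: 3 bumps 8 from row 1; 8 appends to row 2. P = [[1, 3], [5, 8], [6]].
Insert 7: appended to row 1. P = [[1, 3, 7], [5, 8], [6]].
Insert 4: 4 bumps 7 from row 1; 7 bumps 8 from row 2; 8 appends to row 3. P = [[1, 3, 4], [5, 7], [6, 8]].
Insert 2: 2 bumps 3 from row 1; 3 bumps 5 from row 2; 5 bumps 6 from row 3; 6 starts row 4. P = [[1, 2, 4], [3, 7], [5, 8], [6]].

So P = [[1, 2, 4], [3, 7], [5, 8], [6]].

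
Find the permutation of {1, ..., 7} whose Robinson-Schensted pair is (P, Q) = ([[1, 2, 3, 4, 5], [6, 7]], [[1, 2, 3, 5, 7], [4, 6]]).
Reverse the RSK construction: for i from n down to 1, find the cell of Q containing i, remove the entry at that cell from P, and reverse-bump it up through P; the value ejected from row 1 is w(i).

Step i=7: Q has 7 at row 1, column 5; remove that cell from P, ejecting 5. So w(7) = 5. P is now [[1, 2, 3, 4], [6, 7]].
Step i=6: Q has 6 at row 2, column 2; remove 7 from row 2 of P and reverse-bump: 7 enters row 1 and ejects 4. So w(6) = 4. P is now [[1, 2, 3, 7], [6]].
Step i=5: Q has 5 at row 1, column 4; remove that cell from P, ejecting 7. So w(5) = 7. P is now [[1, 2, 3], [6]].
Step i=4: Q has 4 at row 2, column 1; remove 6 from row 2 of P and reverse-bump: 6 enters row 1 and ejects 3. So w(4) = 3. P is now [[1, 2, 6]].
Step i=3: Q has 3 at row 1, column 3; remove that cell from P, ejecting 6. So w(3) = 6. P is now [[1, 2]].
Step i=2: Q has 2 at row 1, column 2; remove that cell from P, ejecting 2. So w(2) = 2. P is now [[1]].
Step i=1: Q has 1 at row 1, column 1; remove that cell from P, ejecting 1. So w(1) = 1. P is now [].

So w = 1 2 6 3 7 4 5.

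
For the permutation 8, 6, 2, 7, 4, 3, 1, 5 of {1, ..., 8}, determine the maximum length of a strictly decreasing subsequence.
5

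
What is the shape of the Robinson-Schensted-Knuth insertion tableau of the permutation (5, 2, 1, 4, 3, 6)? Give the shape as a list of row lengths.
Row-insert each entry into an empty tableau.

After inserting 5: P = [[5]].
After inserting 2: P = [[2], [5]].
After inserting 1: P = [[1], [2], [5]].
After inserting 4: P = [[1, 4], [2], [5]].
After inserting 3: P = [[1, 3], [2, 4], [5]].
After inserting 6: P = [[1, 3, 6], [2, 4], [5]].

The final insertion tableau P = [[1, 3, 6], [2, 4], [5]] has shape [3, 2, 1].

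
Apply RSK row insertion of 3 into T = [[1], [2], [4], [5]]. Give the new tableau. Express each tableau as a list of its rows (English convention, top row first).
3 is larger than every entry of row 1, so it is appended to row 1. The new tableau is [[1, 3], [2], [4], [5]].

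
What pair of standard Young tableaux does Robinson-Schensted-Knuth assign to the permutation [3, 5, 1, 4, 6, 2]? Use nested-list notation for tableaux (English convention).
Insert each entry of the permutation into P by Schensted row insertion, recording in Q the position of each new cell.

Insert 3: appended to row 1. P = [[3]].
Insert 5: appended to row 1. P = [[3, 5]].
Insert 1: 1 bumps 3 from row 1; 3 starts row 2. P = [[1, 5], [3]].
Insert 4: 4 bumps 5 from row 1; 5 appends to row 2. P = [[1, 4], [3, 5]].
Insert 6: appended to row 1. P = [[1, 4, 6], [3, 5]].
Insert 2: 2 bumps 4 from row 1; 4 bumps 5 from row 2; 5 starts row 3. P = [[1, 2, 6], [3, 4], [5]].

So P = [[1, 2, 6], [3, 4], [5]], Q = [[1, 2, 5], [3, 4], [6]].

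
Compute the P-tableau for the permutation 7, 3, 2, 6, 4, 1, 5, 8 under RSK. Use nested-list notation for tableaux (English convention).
Insert 7: appended to row 1. P = [[7]].
Insert 3: 3 bumps 7 from row 1; 7 starts row 2. P = [[3], [7]].
Insert 2: 2 bumps 3 from row 1; 3 bumps 7 from row 2; 7 starts row 3. P = [[2], [3], [7]].
Insert 6: appended to row 1. P = [[2, 6], [3], [7]].
Insert 4: 4 bumps 6 from row 1; 6 appends to row 2. P = [[2, 4], [3, 6], [7]].
Insert 1: 1 bumps 2 from row 1; 2 bumps 3 from row 2; 3 bumps 7 from row 3; 7 starts row 4. P = [[1, 4], [2, 6], [3], [7]].
Insert 5: appended to row 1. P = [[1, 4, 5], [2, 6], [3], [7]].
Insert 8: appended to row 1. P = [[1, 4, 5, 8], [2, 6], [3], [7]].

So P = [[1, 4, 5, 8], [2, 6], [3], [7]].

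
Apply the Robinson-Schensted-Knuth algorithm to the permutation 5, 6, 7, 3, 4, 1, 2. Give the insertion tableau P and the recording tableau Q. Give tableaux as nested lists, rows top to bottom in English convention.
P = [[1, 2, 7], [3, 4], [5, 6]], Q = [[1, 2, 3], [4, 5], [6, 7]]

Insert each entry of the permutation into P by Schensted row insertion, recording in Q the position of each new cell.

Insert 5: appended to row 1. P = [[5]], Q = [[1]].
Insert 6: appended to row 1. P = [[5, 6]], Q = [[1, 2]].
Insert 7: appended to row 1. P = [[5, 6, 7]], Q = [[1, 2, 3]].
Insert 3: 3 bumps 5 from row 1; 5 starts row 2. P = [[3, 6, 7], [5]], Q = [[1, 2, 3], [4]].
Insert 4: 4 bumps 6 from row 1; 6 appends to row 2. P = [[3, 4, 7], [5, 6]], Q = [[1, 2, 3], [4, 5]].
Insert 1: 1 bumps 3 from row 1; 3 bumps 5 from row 2; 5 starts row 3. P = [[1, 4, 7], [3, 6], [5]], Q = [[1, 2, 3], [4, 5], [6]].
Insert 2: 2 bumps 4 from row 1; 4 bumps 6 from row 2; 6 appends to row 3. P = [[1, 2, 7], [3, 4], [5, 6]], Q = [[1, 2, 3], [4, 5], [6, 7]].

So P = [[1, 2, 7], [3, 4], [5, 6]], Q = [[1, 2, 3], [4, 5], [6, 7]].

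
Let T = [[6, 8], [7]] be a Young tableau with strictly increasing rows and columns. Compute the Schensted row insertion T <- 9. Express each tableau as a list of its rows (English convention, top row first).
9 is larger than every entry of row 1, so it is appended to row 1. The new tableau is [[6, 8, 9], [7]].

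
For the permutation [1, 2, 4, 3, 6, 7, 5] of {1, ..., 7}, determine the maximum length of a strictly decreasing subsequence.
2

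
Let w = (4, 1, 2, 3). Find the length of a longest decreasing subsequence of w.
2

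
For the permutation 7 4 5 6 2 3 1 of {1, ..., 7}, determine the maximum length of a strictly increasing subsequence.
3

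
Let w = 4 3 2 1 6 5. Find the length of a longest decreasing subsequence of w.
4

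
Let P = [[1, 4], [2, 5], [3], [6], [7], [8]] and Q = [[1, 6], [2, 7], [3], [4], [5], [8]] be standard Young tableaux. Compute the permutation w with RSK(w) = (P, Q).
Reverse RSK: for i = n, n-1, ..., 1, locate i in Q, remove the corresponding corner cell from P, and reverse-bump its entry up through P; the value ejected from row 1 is w(i).

So w = 8 7 6 3 2 5 4 1.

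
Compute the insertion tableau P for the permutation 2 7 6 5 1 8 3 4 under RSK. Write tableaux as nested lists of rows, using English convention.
P = [[1, 3, 4], [2, 5, 8], [6], [7]]

Insert 2: appended to row 1. P = [[2]].
Insert 7: appended to row 1. P = [[2, 7]].
Insert 6: 6 bumps 7 from row 1; 7 starts row 2. P = [[2, 6], [7]].
Insert 5: 5 bumps 6 from row 1; 6 bumps 7 from row 2; 7 starts row 3. P = [[2, 5], [6], [7]].
Insert 1: 1 bumps 2 from row 1; 2 bumps 6 from row 2; 6 bumps 7 from row 3; 7 starts row 4. P = [[1, 5], [2], [6], [7]].
Insert 8: appended to row 1. P = [[1, 5, 8], [2], [6], [7]].
Insert 3: 3 bumps 5 from row 1; 5 appends to row 2. P = [[1, 3, 8], [2, 5], [6], [7]].
Insert 4: 4 bumps 8 from row 1; 8 appends to row 2. P = [[1, 3, 4], [2, 5, 8], [6], [7]].

So P = [[1, 3, 4], [2, 5, 8], [6], [7]].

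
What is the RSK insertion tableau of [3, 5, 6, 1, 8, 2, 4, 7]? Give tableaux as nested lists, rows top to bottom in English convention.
P = [[1, 2, 4, 7], [3, 5, 6, 8]]

After inserting 3: P = [[3]].
After inserting 5: P = [[3, 5]].
After inserting 6: P = [[3, 5, 6]].
After inserting 1: P = [[1, 5, 6], [3]].
After inserting 8: P = [[1, 5, 6, 8], [3]].
After inserting 2: P = [[1, 2, 6, 8], [3, 5]].
After inserting 4: P = [[1, 2, 4, 8], [3, 5, 6]].
After inserting 7: P = [[1, 2, 4, 7], [3, 5, 6, 8]].

So P = [[1, 2, 4, 7], [3, 5, 6, 8]].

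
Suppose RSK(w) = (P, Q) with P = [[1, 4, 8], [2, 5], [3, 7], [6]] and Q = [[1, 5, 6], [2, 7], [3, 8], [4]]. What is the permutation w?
Reverse the RSK construction: for i from n down to 1, find the cell of Q containing i, remove the entry at that cell from P, and reverse-bump it up through P; the value ejected from row 1 is w(i).

Step i=8: Q has 8 at row 3, column 2; remove 7 from row 3 of P and reverse-bump: 7 enters row 2 and ejects 5; 5 enters row 1 and ejects 4. So w(8) = 4. P is now [[1, 5, 8], [2, 7], [3], [6]].
Step i=7: Q has 7 at row 2, column 2; remove 7 from row 2 of P and reverse-bump: 7 enters row 1 and ejects 5. So w(7) = 5. P is now [[1, 7, 8], [2], [3], [6]].
Step i=6: Q has 6 at row 1, column 3; remove that cell from P, ejecting 8. So w(6) = 8. P is now [[1, 7], [2], [3], [6]].
Step i=5: Q has 5 at row 1, column 2; remove that cell from P, ejecting 7. So w(5) = 7. P is now [[1], [2], [3], [6]].
Step i=4: Q has 4 at row 4, column 1; remove 6 from row 4 of P and reverse-bump: 6 enters row 3 and ejects 3; 3 enters row 2 and ejects 2; 2 enters row 1 and ejects 1. So w(4) = 1. P is now [[2], [3], [6]].
Step i=3: Q has 3 at row 3, column 1; remove 6 from row 3 of P and reverse-bump: 6 enters row 2 and ejects 3; 3 enters row 1 and ejects 2. So w(3) = 2. P is now [[3], [6]].
Step i=2: Q has 2 at row 2, column 1; remove 6 from row 2 of P and reverse-bump: 6 enters row 1 and ejects 3. So w(2) = 3. P is now [[6]].
Step i=1: Q has 1 at row 1, column 1; remove that cell from P, ejecting 6. So w(1) = 6. P is now [].

So w = 6 3 2 1 7 8 5 4.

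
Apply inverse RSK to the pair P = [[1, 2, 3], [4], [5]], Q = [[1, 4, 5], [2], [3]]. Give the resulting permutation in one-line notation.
5 4 1 2 3

Reverse RSK: for i = n, n-1, ..., 1, locate i in Q, remove the corresponding corner cell from P, and reverse-bump its entry up through P; the value ejected from row 1 is w(i).

So w = 5 4 1 2 3.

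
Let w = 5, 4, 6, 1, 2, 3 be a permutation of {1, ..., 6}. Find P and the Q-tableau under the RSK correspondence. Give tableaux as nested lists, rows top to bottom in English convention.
Insert each entry of the permutation into P by Schensted row insertion, recording in Q the position of each new cell.

Insert 5: appended to row 1. P = [[5]], Q = [[1]].
Insert 4: 4 bumps 5 from row 1; 5 starts row 2. P = [[4], [5]], Q = [[1], [2]].
Insert 6: appended to row 1. P = [[4, 6], [5]], Q = [[1, 3], [2]].
Insert 1: 1 bumps 4 from row 1; 4 bumps 5 from row 2; 5 starts row 3. P = [[1, 6], [4], [5]], Q = [[1, 3], [2], [4]].
Insert 2: 2 bumps 6 from row 1; 6 appends to row 2. P = [[1, 2], [4, 6], [5]], Q = [[1, 3], [2, 5], [4]].
Insert 3: appended to row 1. P = [[1, 2, 3], [4, 6], [5]], Q = [[1, 3, 6], [2, 5], [4]].

So P = [[1, 2, 3], [4, 6], [5]], Q = [[1, 3, 6], [2, 5], [4]].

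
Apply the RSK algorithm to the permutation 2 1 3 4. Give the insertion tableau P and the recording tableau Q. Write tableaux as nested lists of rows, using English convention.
Insert each entry of the permutation into P by Schensted row insertion, recording in Q the position of each new cell.

Insert 2: appended to row 1. P = [[2]].
Insert 1: 1 bumps 2 from row 1; 2 starts row 2. P = [[1], [2]].
Insert 3: appended to row 1. P = [[1, 3], [2]].
Insert 4: appended to row 1. P = [[1, 3, 4], [2]].

So P = [[1, 3, 4], [2]], Q = [[1, 3, 4], [2]].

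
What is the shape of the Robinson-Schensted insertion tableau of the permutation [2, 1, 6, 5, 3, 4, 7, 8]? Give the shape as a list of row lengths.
[5, 2, 1]

RSK row insertion gives P = [[1, 3, 4, 7, 8], [2, 5], [6]], which has shape [5, 2, 1].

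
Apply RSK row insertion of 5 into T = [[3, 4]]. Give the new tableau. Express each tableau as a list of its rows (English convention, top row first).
[[3, 4, 5]]

5 is larger than every entry of row 1, so it is appended to row 1. The new tableau is [[3, 4, 5]].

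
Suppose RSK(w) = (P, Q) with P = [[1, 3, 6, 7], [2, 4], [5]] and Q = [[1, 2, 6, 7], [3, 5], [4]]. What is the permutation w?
Reverse the RSK construction: for i from n down to 1, find the cell of Q containing i, remove the entry at that cell from P, and reverse-bump it up through P; the value ejected from row 1 is w(i).

Step i=7: Q has 7 at row 1, column 4; remove that cell from P, ejecting 7. So w(7) = 7. P is now [[1, 3, 6], [2, 4], [5]].
Step i=6: Q has 6 at row 1, column 3; remove that cell from P, ejecting 6. So w(6) = 6. P is now [[1, 3], [2, 4], [5]].
Step i=5: Q has 5 at row 2, column 2; remove 4 from row 2 of P and reverse-bump: 4 enters row 1 and ejects 3. So w(5) = 3. P is now [[1, 4], [2], [5]].
Step i=4: Q has 4 at row 3, column 1; remove 5 from row 3 of P and reverse-bump: 5 enters row 2 and ejects 2; 2 enters row 1 and ejects 1. So w(4) = 1. P is now [[2, 4], [5]].
Step i=3: Q has 3 at row 2, column 1; remove 5 from row 2 of P and reverse-bump: 5 enters row 1 and ejects 4. So w(3) = 4. P is now [[2, 5]].
Step i=2: Q has 2 at row 1, column 2; remove that cell from P, ejecting 5. So w(2) = 5. P is now [[2]].
Step i=1: Q has 1 at row 1, column 1; remove that cell from P, ejecting 2. So w(1) = 2. P is now [].

So w = 2 5 4 1 3 6 7.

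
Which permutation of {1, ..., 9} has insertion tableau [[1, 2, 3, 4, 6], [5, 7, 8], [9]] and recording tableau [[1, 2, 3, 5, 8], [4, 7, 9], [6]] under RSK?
Reverse the RSK construction: for i from n down to 1, find the cell of Q containing i, remove the entry at that cell from P, and reverse-bump it up through P; the value ejected from row 1 is w(i).

Step i=9: Q has 9 at row 2, column 3; remove 8 from row 2 of P and reverse-bump: 8 enters row 1 and ejects 6. So w(9) = 6. P is now [[1, 2, 3, 4, 8], [5, 7], [9]].
Step i=8: Q has 8 at row 1, column 5; remove that cell from P, ejecting 8. So w(8) = 8. P is now [[1, 2, 3, 4], [5, 7], [9]].
Step i=7: Q has 7 at row 2, column 2; remove 7 from row 2 of P and reverse-bump: 7 enters row 1 and ejects 4. So w(7) = 4. P is now [[1, 2, 3, 7], [5], [9]].
Step i=6: Q has 6 at row 3, column 1; remove 9 from row 3 of P and reverse-bump: 9 enters row 2 and ejects 5; 5 enters row 1 and ejects 3. So w(6) = 3. P is now [[1, 2, 5, 7], [9]].
Step i=5: Q has 5 at row 1, column 4; remove that cell from P, ejecting 7. So w(5) = 7. P is now [[1, 2, 5], [9]].
Step i=4: Q has 4 at row 2, column 1; remove 9 from row 2 of P and reverse-bump: 9 enters row 1 and ejects 5. So w(4) = 5. P is now [[1, 2, 9]].
Step i=3: Q has 3 at row 1, column 3; remove that cell from P, ejecting 9. So w(3) = 9. P is now [[1, 2]].
Step i=2: Q has 2 at row 1, column 2; remove that cell from P, ejecting 2. So w(2) = 2. P is now [[1]].
Step i=1: Q has 1 at row 1, column 1; remove that cell from P, ejecting 1. So w(1) = 1. P is now [].

So w = 1 2 9 5 7 3 4 8 6.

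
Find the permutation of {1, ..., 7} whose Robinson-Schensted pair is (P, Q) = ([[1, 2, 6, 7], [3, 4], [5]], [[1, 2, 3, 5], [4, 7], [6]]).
Reverse the RSK construction: for i from n down to 1, find the cell of Q containing i, remove the entry at that cell from P, and reverse-bump it up through P; the value ejected from row 1 is w(i).

Step i=7: Q has 7 at row 2, column 2; remove 4 from row 2 of P and reverse-bump: 4 enters row 1 and ejects 2. So w(7) = 2. P is now [[1, 4, 6, 7], [3], [5]].
Step i=6: Q has 6 at row 3, column 1; remove 5 from row 3 of P and reverse-bump: 5 enters row 2 and ejects 3; 3 enters row 1 and ejects 1. So w(6) = 1. P is now [[3, 4, 6, 7], [5]].
Step i=5: Q has 5 at row 1, column 4; remove that cell from P, ejecting 7. So w(5) = 7. P is now [[3, 4, 6], [5]].
Step i=4: Q has 4 at row 2, column 1; remove 5 from row 2 of P and reverse-bump: 5 enters row 1 and ejects 4. So w(4) = 4. P is now [[3, 5, 6]].
Step i=3: Q has 3 at row 1, column 3; remove that cell from P, ejecting 6. So w(3) = 6. P is now [[3, 5]].
Step i=2: Q has 2 at row 1, column 2; remove that cell from P, ejecting 5. So w(2) = 5. P is now [[3]].
Step i=1: Q has 1 at row 1, column 1; remove that cell from P, ejecting 3. So w(1) = 3. P is now [].

So w = 3 5 6 4 7 1 2.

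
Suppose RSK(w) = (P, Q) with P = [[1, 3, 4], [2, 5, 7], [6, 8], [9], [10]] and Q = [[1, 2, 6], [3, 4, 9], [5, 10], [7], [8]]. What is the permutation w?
2 10 1 9 6 8 5 3 7 4

Reverse the RSK construction: for i from n down to 1, find the cell of Q containing i, remove the entry at that cell from P, and reverse-bump it up through P; the value ejected from row 1 is w(i).

Step i=10: Q has 10 at row 3, column 2; remove 8 from row 3 of P and reverse-bump: 8 enters row 2 and ejects 7; 7 enters row 1 and ejects 4. So w(10) = 4. P is now [[1, 3, 7], [2, 5, 8], [6], [9], [10]].
Step i=9: Q has 9 at row 2, column 3; remove 8 from row 2 of P and reverse-bump: 8 enters row 1 and ejects 7. So w(9) = 7. P is now [[1, 3, 8], [2, 5], [6], [9], [10]].
Step i=8: Q has 8 at row 5, column 1; remove 10 from row 5 of P and reverse-bump: 10 enters row 4 and ejects 9; 9 enters row 3 and ejects 6; 6 enters row 2 and ejects 5; 5 enters row 1 and ejects 3. So w(8) = 3. P is now [[1, 5, 8], [2, 6], [9], [10]].
Step i=7: Q has 7 at row 4, column 1; remove 10 from row 4 of P and reverse-bump: 10 enters row 3 and ejects 9; 9 enters row 2 and ejects 6; 6 enters row 1 and ejects 5. So w(7) = 5. P is now [[1, 6, 8], [2, 9], [10]].
Step i=6: Q has 6 at row 1, column 3; remove that cell from P, ejecting 8. So w(6) = 8. P is now [[1, 6], [2, 9], [10]].
Step i=5: Q has 5 at row 3, column 1; remove 10 from row 3 of P and reverse-bump: 10 enters row 2 and ejects 9; 9 enters row 1 and ejects 6. So w(5) = 6. P is now [[1, 9], [2, 10]].
Step i=4: Q has 4 at row 2, column 2; remove 10 from row 2 of P and reverse-bump: 10 enters row 1 and ejects 9. So w(4) = 9. P is now [[1, 10], [2]].
Step i=3: Q has 3 at row 2, column 1; remove 2 from row 2 of P and reverse-bump: 2 enters row 1 and ejects 1. So w(3) = 1. P is now [[2, 10]].
Step i=2: Q has 2 at row 1, column 2; remove that cell from P, ejecting 10. So w(2) = 10. P is now [[2]].
Step i=1: Q has 1 at row 1, column 1; remove that cell from P, ejecting 2. So w(1) = 2. P is now [].

So w = 2 10 1 9 6 8 5 3 7 4.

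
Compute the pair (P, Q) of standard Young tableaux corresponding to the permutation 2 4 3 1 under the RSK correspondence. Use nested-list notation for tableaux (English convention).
P = [[1, 3], [2], [4]], Q = [[1, 2], [3], [4]]

Insert each entry of the permutation into P by Schensted row insertion, recording in Q the position of each new cell.

Insert 2: appended to row 1. P = [[2]].
Insert 4: appended to row 1. P = [[2, 4]].
Insert 3: 3 bumps 4 from row 1; 4 starts row 2. P = [[2, 3], [4]].
Insert 1: 1 bumps 2 from row 1; 2 bumps 4 from row 2; 4 starts row 3. P = [[1, 3], [2], [4]].

So P = [[1, 3], [2], [4]], Q = [[1, 2], [3], [4]].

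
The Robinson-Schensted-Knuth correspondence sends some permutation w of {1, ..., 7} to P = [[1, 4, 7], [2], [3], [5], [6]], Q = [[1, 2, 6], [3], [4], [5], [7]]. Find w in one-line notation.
3 6 5 4 2 7 1

Reverse the RSK construction: for i from n down to 1, find the cell of Q containing i, remove the entry at that cell from P, and reverse-bump it up through P; the value ejected from row 1 is w(i).

Step i=7: Q has 7 at row 5, column 1; remove 6 from row 5 of P and reverse-bump: 6 enters row 4 and ejects 5; 5 enters row 3 and ejects 3; 3 enters row 2 and ejects 2; 2 enters row 1 and ejects 1. So w(7) = 1. P is now [[2, 4, 7], [3], [5], [6]].
Step i=6: Q has 6 at row 1, column 3; remove that cell from P, ejecting 7. So w(6) = 7. P is now [[2, 4], [3], [5], [6]].
Step i=5: Q has 5 at row 4, column 1; remove 6 from row 4 of P and reverse-bump: 6 enters row 3 and ejects 5; 5 enters row 2 and ejects 3; 3 enters row 1 and ejects 2. So w(5) = 2. P is now [[3, 4], [5], [6]].
Step i=4: Q has 4 at row 3, column 1; remove 6 from row 3 of P and reverse-bump: 6 enters row 2 and ejects 5; 5 enters row 1 and ejects 4. So w(4) = 4. P is now [[3, 5], [6]].
Step i=3: Q has 3 at row 2, column 1; remove 6 from row 2 of P and reverse-bump: 6 enters row 1 and ejects 5. So w(3) = 5. P is now [[3, 6]].
Step i=2: Q has 2 at row 1, column 2; remove that cell from P, ejecting 6. So w(2) = 6. P is now [[3]].
Step i=1: Q has 1 at row 1, column 1; remove that cell from P, ejecting 3. So w(1) = 3. P is now [].

So w = 3 6 5 4 2 7 1.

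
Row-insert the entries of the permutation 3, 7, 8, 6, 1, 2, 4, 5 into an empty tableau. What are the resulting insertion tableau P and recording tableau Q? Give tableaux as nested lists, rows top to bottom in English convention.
P = [[1, 2, 4, 5], [3, 6, 8], [7]], Q = [[1, 2, 3, 8], [4, 6, 7], [5]]

Insert each entry of the permutation into P by Schensted row insertion, recording in Q the position of each new cell.

After inserting 3: P = [[3]].
After inserting 7: P = [[3, 7]].
After inserting 8: P = [[3, 7, 8]].
After inserting 6: P = [[3, 6, 8], [7]].
After inserting 1: P = [[1, 6, 8], [3], [7]].
After inserting 2: P = [[1, 2, 8], [3, 6], [7]].
After inserting 4: P = [[1, 2, 4], [3, 6, 8], [7]].
After inserting 5: P = [[1, 2, 4, 5], [3, 6, 8], [7]].

So P = [[1, 2, 4, 5], [3, 6, 8], [7]], Q = [[1, 2, 3, 8], [4, 6, 7], [5]].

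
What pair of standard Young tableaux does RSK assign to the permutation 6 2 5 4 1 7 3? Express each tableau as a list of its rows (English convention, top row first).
P = [[1, 3, 7], [2, 4], [5], [6]], Q = [[1, 3, 6], [2, 7], [4], [5]]

Insert each entry of the permutation into P by Schensted row insertion, recording in Q the position of each new cell.

Insert 6: appended to row 1. P = [[6]].
Insert 2: 2 bumps 6 from row 1; 6 starts row 2. P = [[2], [6]].
Insert 5: appended to row 1. P = [[2, 5], [6]].
Insert 4: 4 bumps 5 from row 1; 5 bumps 6 from row 2; 6 starts row 3. P = [[2, 4], [5], [6]].
Insert 1: 1 bumps 2 from row 1; 2 bumps 5 from row 2; 5 bumps 6 from row 3; 6 starts row 4. P = [[1, 4], [2], [5], [6]].
Insert 7: appended to row 1. P = [[1, 4, 7], [2], [5], [6]].
Insert 3: 3 bumps 4 from row 1; 4 appends to row 2. P = [[1, 3, 7], [2, 4], [5], [6]].

So P = [[1, 3, 7], [2, 4], [5], [6]], Q = [[1, 3, 6], [2, 7], [4], [5]].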